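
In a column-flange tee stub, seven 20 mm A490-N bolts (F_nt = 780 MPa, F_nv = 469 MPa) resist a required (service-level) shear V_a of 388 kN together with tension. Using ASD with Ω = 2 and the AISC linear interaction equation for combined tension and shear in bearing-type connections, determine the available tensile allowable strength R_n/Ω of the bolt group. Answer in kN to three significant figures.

470 kN

A_b = π·20²/4 = 314.2 mm²; f_rv = 388 × 1000 / (7 × 314.2) = 176.4 MPa.
F'_nt = 1.3 F_nt − (Ω F_nt / F_nv) f_rv = 1.3·780 − (2·780/469)·176.4 = 427.1 MPa, capped at F_nt → F'_nt = 427.1 MPa.
R_n = F'_nt · A_b · n = 427.1 × 314.2 × 7 / 1000 = 939.3 kN.
Allowable strength R_n/Ω = 939.3 / 2 = 470 kN.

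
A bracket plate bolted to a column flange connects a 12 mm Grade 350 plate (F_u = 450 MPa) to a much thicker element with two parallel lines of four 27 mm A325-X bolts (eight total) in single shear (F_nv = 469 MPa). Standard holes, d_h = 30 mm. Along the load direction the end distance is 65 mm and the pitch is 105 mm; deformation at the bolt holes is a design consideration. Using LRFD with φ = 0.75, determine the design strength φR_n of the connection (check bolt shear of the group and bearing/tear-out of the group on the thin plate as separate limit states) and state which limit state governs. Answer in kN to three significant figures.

Bolt shear: A_b = π·27²/4 = 572.6 mm²; R_n = 469 × 572.6 × 8 × 1 / 1000 = 2148 kN → 0.75 × 2148 = 1610 kN.
Bearing (1.2 l_c t F_u ≤ 2.4 d t F_u): upper limit = 2.4·27·12·450 / 1000 = 349.9 kN.
  Edge l_c = 65 − 30/2 = 50 → r_n = 324 kN; interior l_c = 105 − 30 = 75 → r_n = 349.9 kN.
  R_n,bearing = 2·324 + 6·349.9 = 2748 kN → 0.75 × 2748 = 2060 kN.
Bolt shear governs: 1610 kN.

1610 kN (bolt shear governs)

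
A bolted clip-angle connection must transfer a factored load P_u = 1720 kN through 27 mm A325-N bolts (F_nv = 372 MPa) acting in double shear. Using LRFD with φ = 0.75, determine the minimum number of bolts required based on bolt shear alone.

6 bolts

A_b = π·27²/4 = 572.6 mm².
Per-bolt design strength φR_n = 0.75 × 372 × 572.6 × 2 / 1000 = 319.5 kN.
n ≥ 1720 / 319.5 = 5.384 → use 6 bolts.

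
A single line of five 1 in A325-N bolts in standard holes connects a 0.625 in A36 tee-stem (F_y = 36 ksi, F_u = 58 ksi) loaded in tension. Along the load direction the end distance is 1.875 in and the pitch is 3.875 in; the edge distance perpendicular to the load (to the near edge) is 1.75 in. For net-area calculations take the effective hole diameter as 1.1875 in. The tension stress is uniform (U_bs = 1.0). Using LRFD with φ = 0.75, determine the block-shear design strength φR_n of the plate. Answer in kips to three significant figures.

207 kips

Shear plane L_v = 1.875 + 4·3.875 = 17.38 in; A_gv = 17.38 × 0.625 = 10.86 in².
A_nv = (17.38 − 4.5·1.1875) × 0.625 = 7.52 in².
A_nt = (1.75 − 0.5·1.1875) × 0.625 = 0.7227 in².
0.6 F_u A_nv = 261.7 kips; 0.6 F_y A_gv = 234.6 kips → shear yielding governs the shear term.
R_n = 234.6 + 1.0 × 58 × 0.7227 = 276.5 kips.
Design strength φR_n = 0.75 × 276.5 = 207 kips.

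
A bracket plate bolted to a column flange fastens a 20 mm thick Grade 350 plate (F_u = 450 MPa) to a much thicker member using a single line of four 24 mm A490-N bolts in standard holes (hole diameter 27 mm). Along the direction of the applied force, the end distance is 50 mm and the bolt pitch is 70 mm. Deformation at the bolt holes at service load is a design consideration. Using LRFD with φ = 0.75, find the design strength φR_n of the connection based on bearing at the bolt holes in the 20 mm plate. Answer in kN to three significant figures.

Per bolt r_n = 1.2 l_c t F_u ≤ 2.4 d t F_u; upper limit = 2.4 × 24 × 20 × 450 / 1000 = 518.4 kN.
Edge bolt: l_c = 50 − 27/2 = 36.5 mm → 1.2 × 36.5 × 20 × 450 / 1000 = 394.2 → r_n = 394.2 kN.
Interior bolts: l_c = 70 − 27 = 43 mm → 1.2 × 43 × 20 × 450 / 1000 = 464.4 → r_n = 464.4 kN.
R_n = 1 × 394.2 + 3 × 464.4 = 1787 kN.
Design strength φR_n = 0.75 × 1787 = 1340 kN.

1340 kN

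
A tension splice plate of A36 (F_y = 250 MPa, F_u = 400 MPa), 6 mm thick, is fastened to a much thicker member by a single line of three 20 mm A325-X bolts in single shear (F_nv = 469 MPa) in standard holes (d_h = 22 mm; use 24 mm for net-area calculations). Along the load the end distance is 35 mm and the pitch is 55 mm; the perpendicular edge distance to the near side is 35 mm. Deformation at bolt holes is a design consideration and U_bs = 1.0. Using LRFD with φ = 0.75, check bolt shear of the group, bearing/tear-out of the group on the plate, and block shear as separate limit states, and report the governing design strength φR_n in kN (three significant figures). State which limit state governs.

133 kN (block shear governs)

Bolt shear: A_b = π·20²/4 = 314.2 mm²; R_n = 469 × 314.2 × 3 × 1 / 1000 = 442 kN → 0.75 × 442 = 332 kN.
Bearing: edge l_c = 24, r_n = 69.12 kN; interior l_c = 33, r_n = 95.04 kN; R_n = 69.12 + 2·95.04 = 259.2 kN → 194 kN.
Block shear: A_gv = 870, A_nv = 510, A_nt = 138 mm²; R_n = min(0.6F_uA_nv, 0.6F_yA_gv) + U_bs·F_u·A_nt = 177.6 kN → 133 kN.
Block shear governs: 133 kN.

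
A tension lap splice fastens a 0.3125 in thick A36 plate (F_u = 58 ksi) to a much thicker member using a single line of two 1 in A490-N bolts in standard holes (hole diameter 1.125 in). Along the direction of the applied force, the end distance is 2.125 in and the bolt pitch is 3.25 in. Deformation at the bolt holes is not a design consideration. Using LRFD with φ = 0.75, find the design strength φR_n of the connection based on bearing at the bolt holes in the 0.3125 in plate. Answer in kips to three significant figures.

72.6 kips

Per bolt r_n = 1.5 l_c t F_u ≤ 3.0 d t F_u; upper limit = 3.0 × 1 × 0.3125 × 58 = 54.38 kips.
Edge bolt: l_c = 2.125 − 1.125/2 = 1.562 in → 1.5 × 1.562 × 0.3125 × 58 = 42.48 → r_n = 42.48 kips.
Interior bolts: l_c = 3.25 − 1.125 = 2.125 in → 1.5 × 2.125 × 0.3125 × 58 = 57.77 → r_n = 54.38 kips.
R_n = 1 × 42.48 + 1 × 54.38 = 96.86 kips.
Design strength φR_n = 0.75 × 96.86 = 72.6 kips.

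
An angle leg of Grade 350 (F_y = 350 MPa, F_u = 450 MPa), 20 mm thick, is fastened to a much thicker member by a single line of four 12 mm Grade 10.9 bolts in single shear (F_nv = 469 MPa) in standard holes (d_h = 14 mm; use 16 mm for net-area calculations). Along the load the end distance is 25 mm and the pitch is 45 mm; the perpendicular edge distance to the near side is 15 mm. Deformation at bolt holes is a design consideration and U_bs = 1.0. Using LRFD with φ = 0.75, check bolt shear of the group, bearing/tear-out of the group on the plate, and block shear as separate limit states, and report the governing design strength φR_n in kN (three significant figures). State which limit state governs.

159 kN (bolt shear governs)

Bolt shear: A_b = π·12²/4 = 113.1 mm²; R_n = 469 × 113.1 × 4 × 1 / 1000 = 212.2 kN → 0.75 × 212.2 = 159 kN.
Bearing: edge l_c = 18, r_n = 194.4 kN; interior l_c = 31, r_n = 259.2 kN; R_n = 194.4 + 3·259.2 = 972 kN → 729 kN.
Block shear: A_gv = 3200, A_nv = 2080, A_nt = 140 mm²; R_n = min(0.6F_uA_nv, 0.6F_yA_gv) + U_bs·F_u·A_nt = 624.6 kN → 468 kN.
Bolt shear governs: 159 kN.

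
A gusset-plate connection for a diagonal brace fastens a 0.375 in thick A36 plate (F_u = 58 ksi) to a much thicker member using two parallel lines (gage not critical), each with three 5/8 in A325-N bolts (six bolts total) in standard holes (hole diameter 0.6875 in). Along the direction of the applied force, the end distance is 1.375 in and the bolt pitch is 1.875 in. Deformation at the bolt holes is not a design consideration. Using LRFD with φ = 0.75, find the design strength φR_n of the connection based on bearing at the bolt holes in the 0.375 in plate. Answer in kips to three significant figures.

167 kips

Per bolt r_n = 1.5 l_c t F_u ≤ 3.0 d t F_u; upper limit = 3.0 × 0.625 × 0.375 × 58 = 40.78 kips.
Edge bolt: l_c = 1.375 − 0.6875/2 = 1.031 in → 1.5 × 1.031 × 0.375 × 58 = 33.64 → r_n = 33.64 kips.
Interior bolts: l_c = 1.875 − 0.6875 = 1.188 in → 1.5 × 1.188 × 0.375 × 58 = 38.74 → r_n = 38.74 kips.
R_n = 2 × 33.64 + 4 × 38.74 = 222.3 kips.
Design strength φR_n = 0.75 × 222.3 = 167 kips.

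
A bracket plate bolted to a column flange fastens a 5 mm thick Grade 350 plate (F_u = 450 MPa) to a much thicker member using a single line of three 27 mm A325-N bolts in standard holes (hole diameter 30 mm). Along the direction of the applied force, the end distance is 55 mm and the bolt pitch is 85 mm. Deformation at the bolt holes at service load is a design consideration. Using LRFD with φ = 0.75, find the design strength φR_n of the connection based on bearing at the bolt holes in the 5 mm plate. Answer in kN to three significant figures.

300 kN

Per bolt r_n = 1.2 l_c t F_u ≤ 2.4 d t F_u; upper limit = 2.4 × 27 × 5 × 450 / 1000 = 145.8 kN.
Edge bolt: l_c = 55 − 30/2 = 40 mm → 1.2 × 40 × 5 × 450 / 1000 = 108 → r_n = 108 kN.
Interior bolts: l_c = 85 − 30 = 55 mm → 1.2 × 55 × 5 × 450 / 1000 = 148.5 → r_n = 145.8 kN.
R_n = 1 × 108 + 2 × 145.8 = 399.6 kN.
Design strength φR_n = 0.75 × 399.6 = 300 kN.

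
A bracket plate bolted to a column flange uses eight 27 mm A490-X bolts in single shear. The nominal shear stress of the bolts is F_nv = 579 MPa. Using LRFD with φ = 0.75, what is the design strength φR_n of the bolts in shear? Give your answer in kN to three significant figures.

1990 kN

A_b = π × 27² / 4 = 572.6 mm².
R_n = F_nv · A_b · n · n_s = 579 × 572.6 × 8 × 1 / 1000 = 2652 kN.
Design strength φR_n = 0.75 × 2652 = 1990 kN.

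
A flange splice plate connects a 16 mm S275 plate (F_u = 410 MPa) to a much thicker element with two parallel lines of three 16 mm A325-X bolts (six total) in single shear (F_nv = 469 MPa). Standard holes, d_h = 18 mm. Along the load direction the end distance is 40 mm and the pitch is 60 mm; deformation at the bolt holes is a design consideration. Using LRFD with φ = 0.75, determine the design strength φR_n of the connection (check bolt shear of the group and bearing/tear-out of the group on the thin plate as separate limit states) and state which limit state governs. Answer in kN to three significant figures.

424 kN (bolt shear governs)

Bolt shear: A_b = π·16²/4 = 201.1 mm²; R_n = 469 × 201.1 × 6 × 1 / 1000 = 565.8 kN → 0.75 × 565.8 = 424 kN.
Bearing (1.2 l_c t F_u ≤ 2.4 d t F_u): upper limit = 2.4·16·16·410 / 1000 = 251.9 kN.
  Edge l_c = 40 − 18/2 = 31 → r_n = 244 kN; interior l_c = 60 − 18 = 42 → r_n = 251.9 kN.
  R_n,bearing = 2·244 + 4·251.9 = 1496 kN → 0.75 × 1496 = 1120 kN.
Bolt shear governs: 424 kN.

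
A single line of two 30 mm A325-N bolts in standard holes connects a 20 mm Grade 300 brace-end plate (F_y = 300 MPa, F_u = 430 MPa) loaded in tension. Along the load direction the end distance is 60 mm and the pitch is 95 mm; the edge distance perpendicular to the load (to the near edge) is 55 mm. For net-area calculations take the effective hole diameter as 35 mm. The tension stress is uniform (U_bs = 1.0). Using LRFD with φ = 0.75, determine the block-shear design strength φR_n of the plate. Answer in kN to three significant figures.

Shear plane L_v = 60 + 1·95 = 155 mm; A_gv = 155 × 20 = 3100 mm².
A_nv = (155 − 1.5·35) × 20 = 2050 mm².
A_nt = (55 − 0.5·35) × 20 = 750 mm².
0.6 F_u A_nv = 528.9 kN; 0.6 F_y A_gv = 558 kN → shear rupture governs the shear term.
R_n = 528.9 + 1.0 × 430 × 750 / 1000 = 851.4 kN.
Design strength φR_n = 0.75 × 851.4 = 639 kN.

639 kN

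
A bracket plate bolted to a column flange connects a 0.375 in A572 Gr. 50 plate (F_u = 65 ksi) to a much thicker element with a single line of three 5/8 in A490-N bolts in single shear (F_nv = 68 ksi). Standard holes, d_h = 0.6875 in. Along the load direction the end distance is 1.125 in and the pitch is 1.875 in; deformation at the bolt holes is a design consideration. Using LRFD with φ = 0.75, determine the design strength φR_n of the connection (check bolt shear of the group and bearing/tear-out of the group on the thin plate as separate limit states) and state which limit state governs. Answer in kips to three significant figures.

Bolt shear: A_b = π·0.625²/4 = 0.3068 in²; R_n = 68 × 0.3068 × 3 × 1 = 62.59 kips → 0.75 × 62.59 = 46.9 kips.
Bearing (1.2 l_c t F_u ≤ 2.4 d t F_u): upper limit = 2.4·0.625·0.375·65 = 36.56 kips.
  Edge l_c = 1.125 − 0.6875/2 = 0.7812 → r_n = 22.85 kips; interior l_c = 1.875 − 0.6875 = 1.188 → r_n = 34.73 kips.
  R_n,bearing = 1·22.85 + 2·34.73 = 92.32 kips → 0.75 × 92.32 = 69.2 kips.
Bolt shear governs: 46.9 kips.

46.9 kips (bolt shear governs)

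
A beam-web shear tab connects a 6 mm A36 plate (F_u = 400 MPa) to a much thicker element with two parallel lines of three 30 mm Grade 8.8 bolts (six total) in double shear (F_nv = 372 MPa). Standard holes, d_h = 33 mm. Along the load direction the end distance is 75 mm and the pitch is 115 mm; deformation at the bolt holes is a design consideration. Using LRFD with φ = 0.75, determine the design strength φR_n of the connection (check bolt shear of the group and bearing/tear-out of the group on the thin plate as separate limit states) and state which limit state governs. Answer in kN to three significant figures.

771 kN (bearing governs)

Bolt shear: A_b = π·30²/4 = 706.9 mm²; R_n = 372 × 706.9 × 6 × 2 / 1000 = 3155 kN → 0.75 × 3155 = 2370 kN.
Bearing (1.2 l_c t F_u ≤ 2.4 d t F_u): upper limit = 2.4·30·6·400 / 1000 = 172.8 kN.
  Edge l_c = 75 − 33/2 = 58.5 → r_n = 168.5 kN; interior l_c = 115 − 33 = 82 → r_n = 172.8 kN.
  R_n,bearing = 2·168.5 + 4·172.8 = 1028 kN → 0.75 × 1028 = 771 kN.
Bearing governs: 771 kN.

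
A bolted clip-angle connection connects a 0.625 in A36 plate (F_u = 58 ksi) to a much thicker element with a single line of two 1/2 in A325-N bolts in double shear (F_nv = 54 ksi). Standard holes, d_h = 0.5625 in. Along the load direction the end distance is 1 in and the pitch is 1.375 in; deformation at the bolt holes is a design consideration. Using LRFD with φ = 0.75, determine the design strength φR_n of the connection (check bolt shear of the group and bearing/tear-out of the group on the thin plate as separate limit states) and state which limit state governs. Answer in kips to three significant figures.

31.8 kips (bolt shear governs)

Bolt shear: A_b = π·0.5²/4 = 0.1963 in²; R_n = 54 × 0.1963 × 2 × 2 = 42.41 kips → 0.75 × 42.41 = 31.8 kips.
Bearing (1.2 l_c t F_u ≤ 2.4 d t F_u): upper limit = 2.4·0.5·0.625·58 = 43.5 kips.
  Edge l_c = 1 − 0.5625/2 = 0.7188 → r_n = 31.27 kips; interior l_c = 1.375 − 0.5625 = 0.8125 → r_n = 35.34 kips.
  R_n,bearing = 1·31.27 + 1·35.34 = 66.61 kips → 0.75 × 66.61 = 50 kips.
Bolt shear governs: 31.8 kips.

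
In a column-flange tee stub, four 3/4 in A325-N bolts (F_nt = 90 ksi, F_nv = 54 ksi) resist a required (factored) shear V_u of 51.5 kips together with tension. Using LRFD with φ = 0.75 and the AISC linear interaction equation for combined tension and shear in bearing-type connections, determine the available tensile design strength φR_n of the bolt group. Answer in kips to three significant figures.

69.2 kips

A_b = π·0.75²/4 = 0.4418 in²; f_rv = 51.5 / (4 × 0.4418) = 29.14 ksi.
F'_nt = 1.3 F_nt − (F_nt / φF_nv) f_rv = 1.3·90 − (90/(0.75·54))·29.14 = 52.24 ksi, capped at F_nt → F'_nt = 52.24 ksi.
R_n = F'_nt · A_b · n = 52.24 × 0.4418 × 4 = 92.31 kips.
Design strength φR_n = 0.75 × 92.31 = 69.2 kips.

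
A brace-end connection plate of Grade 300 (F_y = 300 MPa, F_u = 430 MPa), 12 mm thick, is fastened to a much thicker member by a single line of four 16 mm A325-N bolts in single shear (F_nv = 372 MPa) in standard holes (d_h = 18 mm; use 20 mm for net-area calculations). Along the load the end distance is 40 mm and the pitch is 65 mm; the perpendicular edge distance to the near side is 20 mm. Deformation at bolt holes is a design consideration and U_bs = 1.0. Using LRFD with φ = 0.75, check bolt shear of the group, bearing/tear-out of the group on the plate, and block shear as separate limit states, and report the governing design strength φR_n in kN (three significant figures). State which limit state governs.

224 kN (bolt shear governs)

Bolt shear: A_b = π·16²/4 = 201.1 mm²; R_n = 372 × 201.1 × 4 × 1 / 1000 = 299.2 kN → 0.75 × 299.2 = 224 kN.
Bearing: edge l_c = 31, r_n = 192 kN; interior l_c = 47, r_n = 198.1 kN; R_n = 192 + 3·198.1 = 786.4 kN → 590 kN.
Block shear: A_gv = 2820, A_nv = 1980, A_nt = 120 mm²; R_n = min(0.6F_uA_nv, 0.6F_yA_gv) + U_bs·F_u·A_nt = 559.2 kN → 419 kN.
Bolt shear governs: 224 kN.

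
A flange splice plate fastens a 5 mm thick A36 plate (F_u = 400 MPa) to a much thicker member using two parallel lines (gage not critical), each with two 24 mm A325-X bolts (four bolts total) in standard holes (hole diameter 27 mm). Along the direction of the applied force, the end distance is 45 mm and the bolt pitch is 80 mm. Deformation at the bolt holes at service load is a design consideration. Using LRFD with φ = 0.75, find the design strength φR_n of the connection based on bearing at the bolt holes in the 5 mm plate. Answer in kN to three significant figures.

Per bolt r_n = 1.2 l_c t F_u ≤ 2.4 d t F_u; upper limit = 2.4 × 24 × 5 × 400 / 1000 = 115.2 kN.
Edge bolt: l_c = 45 − 27/2 = 31.5 mm → 1.2 × 31.5 × 5 × 400 / 1000 = 75.6 → r_n = 75.6 kN.
Interior bolts: l_c = 80 − 27 = 53 mm → 1.2 × 53 × 5 × 400 / 1000 = 127.2 → r_n = 115.2 kN.
R_n = 2 × 75.6 + 2 × 115.2 = 381.6 kN.
Design strength φR_n = 0.75 × 381.6 = 286 kN.

286 kN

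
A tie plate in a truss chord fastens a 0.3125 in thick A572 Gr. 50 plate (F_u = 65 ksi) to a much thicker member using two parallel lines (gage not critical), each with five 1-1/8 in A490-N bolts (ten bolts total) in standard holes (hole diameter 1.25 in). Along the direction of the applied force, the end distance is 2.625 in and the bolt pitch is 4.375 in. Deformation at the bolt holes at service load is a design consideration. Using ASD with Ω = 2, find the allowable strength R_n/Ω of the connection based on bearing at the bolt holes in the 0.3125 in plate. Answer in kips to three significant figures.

268 kips

Per bolt r_n = 1.2 l_c t F_u ≤ 2.4 d t F_u; upper limit = 2.4 × 1.125 × 0.3125 × 65 = 54.84 kips.
Edge bolt: l_c = 2.625 − 1.25/2 = 2 in → 1.2 × 2 × 0.3125 × 65 = 48.75 → r_n = 48.75 kips.
Interior bolts: l_c = 4.375 − 1.25 = 3.125 in → 1.2 × 3.125 × 0.3125 × 65 = 76.17 → r_n = 54.84 kips.
R_n = 2 × 48.75 + 8 × 54.84 = 536.2 kips.
Allowable strength R_n/Ω = 536.2 / 2 = 268 kips.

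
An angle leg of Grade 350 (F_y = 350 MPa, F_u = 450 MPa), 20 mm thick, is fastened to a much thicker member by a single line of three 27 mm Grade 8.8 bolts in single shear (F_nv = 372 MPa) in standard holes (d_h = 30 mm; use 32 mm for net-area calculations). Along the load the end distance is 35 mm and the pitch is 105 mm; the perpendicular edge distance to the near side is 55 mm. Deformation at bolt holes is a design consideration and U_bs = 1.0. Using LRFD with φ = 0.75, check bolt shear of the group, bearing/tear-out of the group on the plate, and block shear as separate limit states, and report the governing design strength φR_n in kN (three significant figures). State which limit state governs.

479 kN (bolt shear governs)

Bolt shear: A_b = π·27²/4 = 572.6 mm²; R_n = 372 × 572.6 × 3 × 1 / 1000 = 639 kN → 0.75 × 639 = 479 kN.
Bearing: edge l_c = 20, r_n = 216 kN; interior l_c = 75, r_n = 583.2 kN; R_n = 216 + 2·583.2 = 1382 kN → 1040 kN.
Block shear: A_gv = 4900, A_nv = 3300, A_nt = 780 mm²; R_n = min(0.6F_uA_nv, 0.6F_yA_gv) + U_bs·F_u·A_nt = 1242 kN → 932 kN.
Bolt shear governs: 479 kN.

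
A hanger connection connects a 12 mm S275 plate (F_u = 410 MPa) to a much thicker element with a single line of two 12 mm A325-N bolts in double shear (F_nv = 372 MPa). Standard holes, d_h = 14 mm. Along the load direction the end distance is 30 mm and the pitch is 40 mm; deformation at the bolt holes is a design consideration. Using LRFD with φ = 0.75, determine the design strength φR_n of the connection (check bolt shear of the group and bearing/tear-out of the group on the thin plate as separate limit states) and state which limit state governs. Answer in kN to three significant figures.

Bolt shear: A_b = π·12²/4 = 113.1 mm²; R_n = 372 × 113.1 × 2 × 2 / 1000 = 168.3 kN → 0.75 × 168.3 = 126 kN.
Bearing (1.2 l_c t F_u ≤ 2.4 d t F_u): upper limit = 2.4·12·12·410 / 1000 = 141.7 kN.
  Edge l_c = 30 − 14/2 = 23 → r_n = 135.8 kN; interior l_c = 40 − 14 = 26 → r_n = 141.7 kN.
  R_n,bearing = 1·135.8 + 1·141.7 = 277.5 kN → 0.75 × 277.5 = 208 kN.
Bolt shear governs: 126 kN.

126 kN (bolt shear governs)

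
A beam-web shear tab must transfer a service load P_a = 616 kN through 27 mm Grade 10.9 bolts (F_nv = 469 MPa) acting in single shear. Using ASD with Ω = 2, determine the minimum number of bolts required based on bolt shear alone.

A_b = π·27²/4 = 572.6 mm².
Per-bolt allowable strength R_n/Ω = 469 × 572.6 × 1 / 1000 / 2 = 134.3 kN.
n ≥ 616 / 134.3 = 4.588 → use 5 bolts.

5 bolts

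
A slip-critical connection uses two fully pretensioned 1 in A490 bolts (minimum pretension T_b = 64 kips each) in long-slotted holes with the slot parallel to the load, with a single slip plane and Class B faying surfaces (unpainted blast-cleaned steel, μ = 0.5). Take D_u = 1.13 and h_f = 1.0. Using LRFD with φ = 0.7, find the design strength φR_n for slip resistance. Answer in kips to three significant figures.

R_n = μ · D_u · h_f · T_b · n_s · n_b = 0.5 × 1.13 × 1.0 × 64 × 1 × 2 = 72.32 kips.
Design strength φR_n = 0.7 × 72.32 = 50.6 kips.

50.6 kips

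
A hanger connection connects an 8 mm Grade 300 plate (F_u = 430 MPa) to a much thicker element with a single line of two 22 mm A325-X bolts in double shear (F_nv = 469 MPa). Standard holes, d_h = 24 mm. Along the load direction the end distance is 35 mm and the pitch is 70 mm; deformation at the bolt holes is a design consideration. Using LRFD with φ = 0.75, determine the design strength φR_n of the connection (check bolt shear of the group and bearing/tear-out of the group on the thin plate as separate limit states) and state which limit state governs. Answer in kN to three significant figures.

Bolt shear: A_b = π·22²/4 = 380.1 mm²; R_n = 469 × 380.1 × 2 × 2 / 1000 = 713.1 kN → 0.75 × 713.1 = 535 kN.
Bearing (1.2 l_c t F_u ≤ 2.4 d t F_u): upper limit = 2.4·22·8·430 / 1000 = 181.6 kN.
  Edge l_c = 35 − 24/2 = 23 → r_n = 94.94 kN; interior l_c = 70 − 24 = 46 → r_n = 181.6 kN.
  R_n,bearing = 1·94.94 + 1·181.6 = 276.6 kN → 0.75 × 276.6 = 207 kN.
Bearing governs: 207 kN.

207 kN (bearing governs)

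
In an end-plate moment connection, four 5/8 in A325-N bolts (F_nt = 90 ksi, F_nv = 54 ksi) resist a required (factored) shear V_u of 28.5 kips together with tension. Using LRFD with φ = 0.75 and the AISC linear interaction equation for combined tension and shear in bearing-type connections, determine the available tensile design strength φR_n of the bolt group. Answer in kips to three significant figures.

A_b = π·0.625²/4 = 0.3068 in²; f_rv = 28.5 / (4 × 0.3068) = 23.22 ksi.
F'_nt = 1.3 F_nt − (F_nt / φF_nv) f_rv = 1.3·90 − (90/(0.75·54))·23.22 = 65.39 ksi, capped at F_nt → F'_nt = 65.39 ksi.
R_n = F'_nt · A_b · n = 65.39 × 0.3068 × 4 = 80.25 kips.
Design strength φR_n = 0.75 × 80.25 = 60.2 kips.

60.2 kips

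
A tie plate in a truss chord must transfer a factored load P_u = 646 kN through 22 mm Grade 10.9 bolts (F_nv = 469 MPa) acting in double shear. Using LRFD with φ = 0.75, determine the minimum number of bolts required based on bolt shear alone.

A_b = π·22²/4 = 380.1 mm².
Per-bolt design strength φR_n = 0.75 × 469 × 380.1 × 2 / 1000 = 267.4 kN.
n ≥ 646 / 267.4 = 2.416 → use 3 bolts.

3 bolts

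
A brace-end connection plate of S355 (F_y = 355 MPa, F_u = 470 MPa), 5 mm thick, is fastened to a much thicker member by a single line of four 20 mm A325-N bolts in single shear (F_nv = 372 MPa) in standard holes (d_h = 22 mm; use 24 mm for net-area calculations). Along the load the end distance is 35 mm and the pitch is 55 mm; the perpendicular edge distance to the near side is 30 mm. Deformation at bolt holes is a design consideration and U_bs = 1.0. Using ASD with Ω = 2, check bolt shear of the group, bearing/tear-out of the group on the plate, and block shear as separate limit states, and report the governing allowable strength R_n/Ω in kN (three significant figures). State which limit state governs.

103 kN (block shear governs)

Bolt shear: A_b = π·20²/4 = 314.2 mm²; R_n = 372 × 314.2 × 4 × 1 / 1000 = 467.5 kN → 467.5 / 2 = 234 kN.
Bearing: edge l_c = 24, r_n = 67.68 kN; interior l_c = 33, r_n = 93.06 kN; R_n = 67.68 + 3·93.06 = 346.9 kN → 173 kN.
Block shear: A_gv = 1000, A_nv = 580, A_nt = 90 mm²; R_n = min(0.6F_uA_nv, 0.6F_yA_gv) + U_bs·F_u·A_nt = 205.9 kN → 103 kN.
Block shear governs: 103 kN.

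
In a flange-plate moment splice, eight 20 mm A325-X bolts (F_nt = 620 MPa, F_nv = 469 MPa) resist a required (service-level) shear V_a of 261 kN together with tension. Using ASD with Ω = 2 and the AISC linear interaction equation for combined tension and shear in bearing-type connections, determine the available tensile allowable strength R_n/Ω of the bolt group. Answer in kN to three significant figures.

A_b = π·20²/4 = 314.2 mm²; f_rv = 261 × 1000 / (8 × 314.2) = 103.8 MPa.
F'_nt = 1.3 F_nt − (Ω F_nt / F_nv) f_rv = 1.3·620 − (2·620/469)·103.8 = 531.4 MPa, capped at F_nt → F'_nt = 531.4 MPa.
R_n = F'_nt · A_b · n = 531.4 × 314.2 × 8 / 1000 = 1336 kN.
Allowable strength R_n/Ω = 1336 / 2 = 668 kN.

668 kN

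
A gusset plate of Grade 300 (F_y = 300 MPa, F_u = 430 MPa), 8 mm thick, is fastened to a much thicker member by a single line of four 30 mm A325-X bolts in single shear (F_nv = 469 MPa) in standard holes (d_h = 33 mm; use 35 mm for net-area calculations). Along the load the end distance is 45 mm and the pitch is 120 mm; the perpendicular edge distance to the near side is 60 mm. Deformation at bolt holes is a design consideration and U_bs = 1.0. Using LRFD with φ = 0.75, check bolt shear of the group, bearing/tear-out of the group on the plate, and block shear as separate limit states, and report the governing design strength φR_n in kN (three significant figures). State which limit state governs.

Bolt shear: A_b = π·30²/4 = 706.9 mm²; R_n = 469 × 706.9 × 4 × 1 / 1000 = 1326 kN → 0.75 × 1326 = 995 kN.
Bearing: edge l_c = 28.5, r_n = 117.6 kN; interior l_c = 87, r_n = 247.7 kN; R_n = 117.6 + 3·247.7 = 860.7 kN → 646 kN.
Block shear: A_gv = 3240, A_nv = 2260, A_nt = 340 mm²; R_n = min(0.6F_uA_nv, 0.6F_yA_gv) + U_bs·F_u·A_nt = 729.3 kN → 547 kN.
Block shear governs: 547 kN.

547 kN (block shear governs)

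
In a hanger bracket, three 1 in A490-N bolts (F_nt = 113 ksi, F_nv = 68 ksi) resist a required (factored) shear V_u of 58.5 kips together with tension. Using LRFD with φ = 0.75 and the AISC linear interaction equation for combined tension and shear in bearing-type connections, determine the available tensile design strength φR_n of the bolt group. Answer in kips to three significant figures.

A_b = π·1²/4 = 0.7854 in²; f_rv = 58.5 / (3 × 0.7854) = 24.83 ksi.
F'_nt = 1.3 F_nt − (F_nt / φF_nv) f_rv = 1.3·113 − (113/(0.75·68))·24.83 = 91.89 ksi, capped at F_nt → F'_nt = 91.89 ksi.
R_n = F'_nt · A_b · n = 91.89 × 0.7854 × 3 = 216.5 kips.
Design strength φR_n = 0.75 × 216.5 = 162 kips.

162 kips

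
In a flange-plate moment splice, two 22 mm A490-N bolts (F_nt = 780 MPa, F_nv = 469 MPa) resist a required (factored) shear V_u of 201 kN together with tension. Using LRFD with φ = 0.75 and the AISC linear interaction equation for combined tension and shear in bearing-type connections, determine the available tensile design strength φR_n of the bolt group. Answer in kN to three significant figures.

A_b = π·22²/4 = 380.1 mm²; f_rv = 201 × 1000 / (2 × 380.1) = 264.4 MPa.
F'_nt = 1.3 F_nt − (F_nt / φF_nv) f_rv = 1.3·780 − (780/(0.75·469))·264.4 = 427.7 MPa, capped at F_nt → F'_nt = 427.7 MPa.
R_n = F'_nt · A_b · n = 427.7 × 380.1 × 2 / 1000 = 325.2 kN.
Design strength φR_n = 0.75 × 325.2 = 244 kN.

244 kN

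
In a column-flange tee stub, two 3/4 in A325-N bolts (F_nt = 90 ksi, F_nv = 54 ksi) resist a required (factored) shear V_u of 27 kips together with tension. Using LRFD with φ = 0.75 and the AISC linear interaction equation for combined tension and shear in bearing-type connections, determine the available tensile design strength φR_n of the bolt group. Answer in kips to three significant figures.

32.5 kips

A_b = π·0.75²/4 = 0.4418 in²; f_rv = 27 / (2 × 0.4418) = 30.56 ksi.
F'_nt = 1.3 F_nt − (F_nt / φF_nv) f_rv = 1.3·90 − (90/(0.75·54))·30.56 = 49.09 ksi, capped at F_nt → F'_nt = 49.09 ksi.
R_n = F'_nt · A_b · n = 49.09 × 0.4418 × 2 = 43.38 kips.
Design strength φR_n = 0.75 × 43.38 = 32.5 kips.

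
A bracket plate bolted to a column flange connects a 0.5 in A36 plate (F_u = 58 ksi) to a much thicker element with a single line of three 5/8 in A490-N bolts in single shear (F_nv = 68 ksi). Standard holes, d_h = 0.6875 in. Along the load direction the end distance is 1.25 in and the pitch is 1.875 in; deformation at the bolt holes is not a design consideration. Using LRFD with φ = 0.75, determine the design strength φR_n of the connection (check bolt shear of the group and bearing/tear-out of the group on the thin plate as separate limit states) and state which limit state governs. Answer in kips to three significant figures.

46.9 kips (bolt shear governs)

Bolt shear: A_b = π·0.625²/4 = 0.3068 in²; R_n = 68 × 0.3068 × 3 × 1 = 62.59 kips → 0.75 × 62.59 = 46.9 kips.
Bearing (1.5 l_c t F_u ≤ 3.0 d t F_u): upper limit = 3.0·0.625·0.5·58 = 54.38 kips.
  Edge l_c = 1.25 − 0.6875/2 = 0.9062 → r_n = 39.42 kips; interior l_c = 1.875 − 0.6875 = 1.188 → r_n = 51.66 kips.
  R_n,bearing = 1·39.42 + 2·51.66 = 142.7 kips → 0.75 × 142.7 = 107 kips.
Bolt shear governs: 46.9 kips.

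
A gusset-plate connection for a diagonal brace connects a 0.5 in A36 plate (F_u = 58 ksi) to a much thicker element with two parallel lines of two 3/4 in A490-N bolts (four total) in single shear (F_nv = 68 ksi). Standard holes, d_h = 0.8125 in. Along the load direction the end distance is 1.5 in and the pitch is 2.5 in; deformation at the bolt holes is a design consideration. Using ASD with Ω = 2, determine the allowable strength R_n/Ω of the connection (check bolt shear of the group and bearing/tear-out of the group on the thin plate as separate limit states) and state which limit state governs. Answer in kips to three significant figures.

Bolt shear: A_b = π·0.75²/4 = 0.4418 in²; R_n = 68 × 0.4418 × 4 × 1 = 120.2 kips → 120.2 / 2 = 60.1 kips.
Bearing (1.2 l_c t F_u ≤ 2.4 d t F_u): upper limit = 2.4·0.75·0.5·58 = 52.2 kips.
  Edge l_c = 1.5 − 0.8125/2 = 1.094 → r_n = 38.06 kips; interior l_c = 2.5 − 0.8125 = 1.688 → r_n = 52.2 kips.
  R_n,bearing = 2·38.06 + 2·52.2 = 180.5 kips → 180.5 / 2 = 90.3 kips.
Bolt shear governs: 60.1 kips.

60.1 kips (bolt shear governs)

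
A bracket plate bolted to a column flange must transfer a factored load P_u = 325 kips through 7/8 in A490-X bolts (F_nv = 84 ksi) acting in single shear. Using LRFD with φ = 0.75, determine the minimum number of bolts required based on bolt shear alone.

9 bolts

A_b = π·0.875²/4 = 0.6013 in².
Per-bolt design strength φR_n = 0.75 × 84 × 0.6013 × 1 = 37.88 kips.
n ≥ 325 / 37.88 = 8.579 → use 9 bolts.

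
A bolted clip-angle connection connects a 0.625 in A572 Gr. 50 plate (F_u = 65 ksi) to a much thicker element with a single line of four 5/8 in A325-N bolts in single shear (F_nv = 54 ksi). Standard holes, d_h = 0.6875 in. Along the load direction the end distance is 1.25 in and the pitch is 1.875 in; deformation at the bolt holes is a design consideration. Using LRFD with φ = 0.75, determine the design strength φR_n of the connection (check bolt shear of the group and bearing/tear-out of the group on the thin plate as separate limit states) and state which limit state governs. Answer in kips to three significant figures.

49.7 kips (bolt shear governs)

Bolt shear: A_b = π·0.625²/4 = 0.3068 in²; R_n = 54 × 0.3068 × 4 × 1 = 66.27 kips → 0.75 × 66.27 = 49.7 kips.
Bearing (1.2 l_c t F_u ≤ 2.4 d t F_u): upper limit = 2.4·0.625·0.625·65 = 60.94 kips.
  Edge l_c = 1.25 − 0.6875/2 = 0.9062 → r_n = 44.18 kips; interior l_c = 1.875 − 0.6875 = 1.188 → r_n = 57.89 kips.
  R_n,bearing = 1·44.18 + 3·57.89 = 217.9 kips → 0.75 × 217.9 = 163 kips.
Bolt shear governs: 49.7 kips.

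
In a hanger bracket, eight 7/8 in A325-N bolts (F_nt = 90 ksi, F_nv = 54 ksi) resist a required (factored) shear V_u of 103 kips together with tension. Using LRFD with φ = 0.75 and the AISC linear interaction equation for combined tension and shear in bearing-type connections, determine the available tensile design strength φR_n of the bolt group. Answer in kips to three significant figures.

A_b = π·0.875²/4 = 0.6013 in²; f_rv = 103 / (8 × 0.6013) = 21.41 ksi.
F'_nt = 1.3 F_nt − (F_nt / φF_nv) f_rv = 1.3·90 − (90/(0.75·54))·21.41 = 69.42 ksi, capped at F_nt → F'_nt = 69.42 ksi.
R_n = F'_nt · A_b · n = 69.42 × 0.6013 × 8 = 333.9 kips.
Design strength φR_n = 0.75 × 333.9 = 250 kips.

250 kips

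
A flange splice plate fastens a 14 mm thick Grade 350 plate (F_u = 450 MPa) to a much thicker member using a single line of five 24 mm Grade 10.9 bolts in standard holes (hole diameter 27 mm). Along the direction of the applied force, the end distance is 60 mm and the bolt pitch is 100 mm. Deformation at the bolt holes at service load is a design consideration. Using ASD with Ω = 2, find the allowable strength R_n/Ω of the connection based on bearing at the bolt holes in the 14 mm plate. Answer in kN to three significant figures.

Per bolt r_n = 1.2 l_c t F_u ≤ 2.4 d t F_u; upper limit = 2.4 × 24 × 14 × 450 / 1000 = 362.9 kN.
Edge bolt: l_c = 60 − 27/2 = 46.5 mm → 1.2 × 46.5 × 14 × 450 / 1000 = 351.5 → r_n = 351.5 kN.
Interior bolts: l_c = 100 − 27 = 73 mm → 1.2 × 73 × 14 × 450 / 1000 = 551.9 → r_n = 362.9 kN.
R_n = 1 × 351.5 + 4 × 362.9 = 1803 kN.
Allowable strength R_n/Ω = 1803 / 2 = 902 kN.

902 kN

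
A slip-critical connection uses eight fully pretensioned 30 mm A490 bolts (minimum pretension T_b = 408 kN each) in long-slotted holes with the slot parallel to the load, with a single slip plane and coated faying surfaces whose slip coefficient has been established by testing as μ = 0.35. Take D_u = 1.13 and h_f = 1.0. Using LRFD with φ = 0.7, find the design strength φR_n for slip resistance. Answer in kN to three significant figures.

904 kN

R_n = μ · D_u · h_f · T_b · n_s · n_b = 0.35 × 1.13 × 1.0 × 408 × 1 × 8 = 1291 kN.
Design strength φR_n = 0.7 × 1291 = 904 kN.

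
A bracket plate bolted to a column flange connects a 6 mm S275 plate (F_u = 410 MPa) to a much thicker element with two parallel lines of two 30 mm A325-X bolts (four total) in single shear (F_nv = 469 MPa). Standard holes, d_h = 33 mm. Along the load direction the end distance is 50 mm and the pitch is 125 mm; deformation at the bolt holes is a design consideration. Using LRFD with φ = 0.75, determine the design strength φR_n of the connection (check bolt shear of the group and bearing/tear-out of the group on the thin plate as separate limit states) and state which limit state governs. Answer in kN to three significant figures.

414 kN (bearing governs)

Bolt shear: A_b = π·30²/4 = 706.9 mm²; R_n = 469 × 706.9 × 4 × 1 / 1000 = 1326 kN → 0.75 × 1326 = 995 kN.
Bearing (1.2 l_c t F_u ≤ 2.4 d t F_u): upper limit = 2.4·30·6·410 / 1000 = 177.1 kN.
  Edge l_c = 50 − 33/2 = 33.5 → r_n = 98.89 kN; interior l_c = 125 − 33 = 92 → r_n = 177.1 kN.
  R_n,bearing = 2·98.89 + 2·177.1 = 552 kN → 0.75 × 552 = 414 kN.
Bearing governs: 414 kN.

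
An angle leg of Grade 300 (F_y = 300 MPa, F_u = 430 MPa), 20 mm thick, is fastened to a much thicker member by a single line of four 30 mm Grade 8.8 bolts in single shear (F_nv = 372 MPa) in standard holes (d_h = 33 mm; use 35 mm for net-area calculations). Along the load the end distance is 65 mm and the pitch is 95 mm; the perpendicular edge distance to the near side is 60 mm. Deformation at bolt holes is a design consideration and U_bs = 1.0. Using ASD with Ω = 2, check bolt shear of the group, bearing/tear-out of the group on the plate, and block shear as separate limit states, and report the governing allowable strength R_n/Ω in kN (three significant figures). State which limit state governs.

Bolt shear: A_b = π·30²/4 = 706.9 mm²; R_n = 372 × 706.9 × 4 × 1 / 1000 = 1052 kN → 1052 / 2 = 526 kN.
Bearing: edge l_c = 48.5, r_n = 500.5 kN; interior l_c = 62, r_n = 619.2 kN; R_n = 500.5 + 3·619.2 = 2358 kN → 1180 kN.
Block shear: A_gv = 7000, A_nv = 4550, A_nt = 850 mm²; R_n = min(0.6F_uA_nv, 0.6F_yA_gv) + U_bs·F_u·A_nt = 1539 kN → 770 kN.
Bolt shear governs: 526 kN.

526 kN (bolt shear governs)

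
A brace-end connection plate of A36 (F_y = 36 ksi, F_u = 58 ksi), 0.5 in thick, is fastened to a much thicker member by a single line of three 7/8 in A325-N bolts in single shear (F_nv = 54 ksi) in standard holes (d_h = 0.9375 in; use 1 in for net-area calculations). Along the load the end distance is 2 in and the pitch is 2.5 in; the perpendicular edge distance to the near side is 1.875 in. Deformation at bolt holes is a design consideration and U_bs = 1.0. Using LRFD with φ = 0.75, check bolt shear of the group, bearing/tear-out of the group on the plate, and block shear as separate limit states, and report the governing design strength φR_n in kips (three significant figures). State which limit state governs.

73.1 kips (bolt shear governs)

Bolt shear: A_b = π·0.875²/4 = 0.6013 in²; R_n = 54 × 0.6013 × 3 × 1 = 97.41 kips → 0.75 × 97.41 = 73.1 kips.
Bearing: edge l_c = 1.531, r_n = 53.29 kips; interior l_c = 1.562, r_n = 54.38 kips; R_n = 53.29 + 2·54.38 = 162 kips → 122 kips.
Block shear: A_gv = 3.5, A_nv = 2.25, A_nt = 0.6875 in²; R_n = min(0.6F_uA_nv, 0.6F_yA_gv) + U_bs·F_u·A_nt = 115.5 kips → 86.6 kips.
Bolt shear governs: 73.1 kips.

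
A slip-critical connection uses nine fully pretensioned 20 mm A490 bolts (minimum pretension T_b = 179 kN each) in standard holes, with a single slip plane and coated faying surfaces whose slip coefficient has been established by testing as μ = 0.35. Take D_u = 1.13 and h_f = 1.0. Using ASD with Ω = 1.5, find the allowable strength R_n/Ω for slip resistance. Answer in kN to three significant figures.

425 kN

R_n = μ · D_u · h_f · T_b · n_s · n_b = 0.35 × 1.13 × 1.0 × 179 × 1 × 9 = 637.2 kN.
Allowable strength R_n/Ω = 637.2 / 1.5 = 425 kN.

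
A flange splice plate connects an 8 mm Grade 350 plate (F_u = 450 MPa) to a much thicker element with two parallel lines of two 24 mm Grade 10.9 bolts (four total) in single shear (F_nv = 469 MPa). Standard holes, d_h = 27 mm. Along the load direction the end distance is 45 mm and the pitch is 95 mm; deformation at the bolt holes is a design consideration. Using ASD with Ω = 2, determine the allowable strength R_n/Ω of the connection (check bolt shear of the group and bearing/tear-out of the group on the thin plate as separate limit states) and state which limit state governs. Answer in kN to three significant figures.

343 kN (bearing governs)

Bolt shear: A_b = π·24²/4 = 452.4 mm²; R_n = 469 × 452.4 × 4 × 1 / 1000 = 848.7 kN → 848.7 / 2 = 424 kN.
Bearing (1.2 l_c t F_u ≤ 2.4 d t F_u): upper limit = 2.4·24·8·450 / 1000 = 207.4 kN.
  Edge l_c = 45 − 27/2 = 31.5 → r_n = 136.1 kN; interior l_c = 95 − 27 = 68 → r_n = 207.4 kN.
  R_n,bearing = 2·136.1 + 2·207.4 = 686.9 kN → 686.9 / 2 = 343 kN.
Bearing governs: 343 kN.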